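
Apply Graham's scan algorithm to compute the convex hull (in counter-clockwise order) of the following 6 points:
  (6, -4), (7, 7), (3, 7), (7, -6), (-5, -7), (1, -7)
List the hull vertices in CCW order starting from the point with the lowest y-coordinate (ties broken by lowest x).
Hull (CCW) = [(-5, -7), (1, -7), (7, -6), (7, 7), (3, 7)]

Graham scan procedure:
  1. Find the pivot p₀ = point with lowest y (tie → lowest x): (-5, -7).
  2. Sort the remaining points by polar angle around p₀.
  3. Walk through sorted points, maintaining a stack; pop the top while the last three entries make a non-left turn (cross product ≤ 0).
  4. Final stack is the convex hull in CCW order: (-5, -7), (1, -7), (7, -6), (7, 7), (3, 7).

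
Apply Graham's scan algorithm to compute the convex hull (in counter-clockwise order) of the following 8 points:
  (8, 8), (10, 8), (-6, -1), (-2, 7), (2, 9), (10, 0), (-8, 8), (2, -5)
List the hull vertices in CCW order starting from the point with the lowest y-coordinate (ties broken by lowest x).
Hull (CCW) = [(2, -5), (10, 0), (10, 8), (2, 9), (-8, 8), (-6, -1)]

Graham scan procedure:
  1. Find the pivot p₀ = point with lowest y (tie → lowest x): (2, -5).
  2. Sort the remaining points by polar angle around p₀.
  3. Walk through sorted points, maintaining a stack; pop the top while the last three entries make a non-left turn (cross product ≤ 0).
  4. Final stack is the convex hull in CCW order: (2, -5), (10, 0), (10, 8), (2, 9), (-8, 8), (-6, -1).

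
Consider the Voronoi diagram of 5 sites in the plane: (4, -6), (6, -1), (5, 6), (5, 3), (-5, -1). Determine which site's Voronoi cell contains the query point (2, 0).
Nearest site = (6, -1)

The Voronoi cell of site s contains exactly those query points closer to s than to any other site. Compute squared distances from q = (2, 0) to each site:
  (6 − 2)² + (-1 − 0)² = 17
  (5 − 2)² + (3 − 0)² = 18
  (4 − 2)² + (-6 − 0)² = 40
  (5 − 2)² + (6 − 0)² = 45
  (-5 − 2)² + (-1 − 0)² = 50
Minimum is attained by (6, -1), so q lies in its Voronoi cell.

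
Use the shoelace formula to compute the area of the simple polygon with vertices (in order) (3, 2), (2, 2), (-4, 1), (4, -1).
Area = 23/2

Shoelace formula: Area = (1/2) |Σ_i (x_i · y_{i+1} − x_{i+1} · y_i)| (indices mod n). Compute each cross term:
  (3)(2) − (2)(2) = 2
  (2)(1) − (-4)(2) = 10
  (-4)(-1) − (4)(1) = 0
  (4)(2) − (3)(-1) = 11
Sum = 23, so (signed) Area = 23/2 = 23/2, |Area| = 23/2.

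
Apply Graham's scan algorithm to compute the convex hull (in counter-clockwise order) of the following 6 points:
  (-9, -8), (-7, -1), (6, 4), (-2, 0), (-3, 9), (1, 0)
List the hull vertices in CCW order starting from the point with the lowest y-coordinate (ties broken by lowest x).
Hull (CCW) = [(-9, -8), (6, 4), (-3, 9), (-7, -1)]

Graham scan procedure:
  1. Find the pivot p₀ = point with lowest y (tie → lowest x): (-9, -8).
  2. Sort the remaining points by polar angle around p₀.
  3. Walk through sorted points, maintaining a stack; pop the top while the last three entries make a non-left turn (cross product ≤ 0).
  4. Final stack is the convex hull in CCW order: (-9, -8), (6, 4), (-3, 9), (-7, -1).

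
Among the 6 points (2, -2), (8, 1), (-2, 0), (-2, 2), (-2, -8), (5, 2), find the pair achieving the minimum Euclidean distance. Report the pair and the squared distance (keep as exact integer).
Pair = ((-2, 0), (-2, 2)); squared distance = 4

Compute all C(6, 2) = 15 pairwise squared distances (x_i − x_j)² + (y_i − y_j)². The minimum is 4, attained by the pair ((-2, 0), (-2, 2)).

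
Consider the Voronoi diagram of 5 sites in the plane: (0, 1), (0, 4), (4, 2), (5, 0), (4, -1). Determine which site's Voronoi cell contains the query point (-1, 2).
Nearest site = (0, 1)

The Voronoi cell of site s contains exactly those query points closer to s than to any other site. Compute squared distances from q = (-1, 2) to each site:
  (0 − -1)² + (1 − 2)² = 2
  (0 − -1)² + (4 − 2)² = 5
  (4 − -1)² + (2 − 2)² = 25
  (4 − -1)² + (-1 − 2)² = 34
  (5 − -1)² + (0 − 2)² = 40
Minimum is attained by (0, 1), so q lies in its Voronoi cell.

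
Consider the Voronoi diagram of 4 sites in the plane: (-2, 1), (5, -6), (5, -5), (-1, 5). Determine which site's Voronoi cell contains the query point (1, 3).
Nearest site = (-1, 5)

The Voronoi cell of site s contains exactly those query points closer to s than to any other site. Compute squared distances from q = (1, 3) to each site:
  (-1 − 1)² + (5 − 3)² = 8
  (-2 − 1)² + (1 − 3)² = 13
  (5 − 1)² + (-5 − 3)² = 80
  (5 − 1)² + (-6 − 3)² = 97
Minimum is attained by (-1, 5), so q lies in its Voronoi cell.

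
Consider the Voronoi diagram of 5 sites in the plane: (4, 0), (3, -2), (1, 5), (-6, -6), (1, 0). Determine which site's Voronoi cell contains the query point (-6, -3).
Nearest site = (-6, -6)

The Voronoi cell of site s contains exactly those query points closer to s than to any other site. Compute squared distances from q = (-6, -3) to each site:
  (-6 − -6)² + (-6 − -3)² = 9
  (1 − -6)² + (0 − -3)² = 58
  (3 − -6)² + (-2 − -3)² = 82
  (4 − -6)² + (0 − -3)² = 109
  (1 − -6)² + (5 − -3)² = 113
Minimum is attained by (-6, -6), so q lies in its Voronoi cell.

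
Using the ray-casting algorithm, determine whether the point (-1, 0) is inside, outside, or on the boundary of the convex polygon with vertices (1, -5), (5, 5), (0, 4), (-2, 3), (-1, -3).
The point (-1, 0) lies strictly inside the polygon

Cast a horizontal ray to the right from the query point and count how many polygon edges it crosses (each edge strictly once or zero times, handled with the usual half-open convention). 
Parity of crossings → odd ⇒ inside.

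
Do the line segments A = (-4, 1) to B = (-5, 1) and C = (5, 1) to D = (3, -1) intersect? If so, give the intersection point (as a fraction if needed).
No (intersection of containing lines falls outside at least one segment)

Parametrize and solve: t = -9, s = 0. At least one of these is outside [0, 1], so the segments do not intersect.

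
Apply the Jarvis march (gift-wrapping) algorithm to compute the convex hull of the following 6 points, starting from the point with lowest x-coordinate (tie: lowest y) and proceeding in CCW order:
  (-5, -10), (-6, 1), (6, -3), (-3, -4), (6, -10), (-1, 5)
Hull (CCW) = [(-6, 1), (-5, -10), (6, -10), (6, -3), (-1, 5)]

Jarvis march: at each step, from the current hull vertex p, select the next vertex q as the point such that every other point lies strictly to the left of (or on) the directed line p → q. (Equivalently: for every other point r, the cross product (q − p) × (r − p) ≥ 0.)
Starting point (lowest x, tie lowest y): (-6, 1). Wrap until returning to start. Resulting hull: (-6, 1), (-5, -10), (6, -10), (6, -3), (-1, 5).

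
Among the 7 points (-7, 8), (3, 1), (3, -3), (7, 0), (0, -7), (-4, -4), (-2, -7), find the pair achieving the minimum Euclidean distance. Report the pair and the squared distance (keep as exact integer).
Pair = ((0, -7), (-2, -7)); squared distance = 4

Compute all C(7, 2) = 21 pairwise squared distances (x_i − x_j)² + (y_i − y_j)². The minimum is 4, attained by the pair ((0, -7), (-2, -7)).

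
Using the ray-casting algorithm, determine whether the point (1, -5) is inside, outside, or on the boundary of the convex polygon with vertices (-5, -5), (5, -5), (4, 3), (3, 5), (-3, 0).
The point (1, -5) lies on the polygon boundary

Boundary check: the query satisfies the collinearity and bounding-box conditions for some polygon edge, so it lies exactly on the boundary.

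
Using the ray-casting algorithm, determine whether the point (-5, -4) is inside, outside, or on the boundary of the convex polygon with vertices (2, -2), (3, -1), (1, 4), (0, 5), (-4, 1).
The point (-5, -4) lies strictly outside the polygon

Cast a horizontal ray to the right from the query point and count how many polygon edges it crosses (each edge strictly once or zero times, handled with the usual half-open convention). 
Parity of crossings → even ⇒ outside.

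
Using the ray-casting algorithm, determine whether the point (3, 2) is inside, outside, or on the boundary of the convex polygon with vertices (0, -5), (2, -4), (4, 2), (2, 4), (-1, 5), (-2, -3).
The point (3, 2) lies strictly inside the polygon

Cast a horizontal ray to the right from the query point and count how many polygon edges it crosses (each edge strictly once or zero times, handled with the usual half-open convention). 
Parity of crossings → odd ⇒ inside.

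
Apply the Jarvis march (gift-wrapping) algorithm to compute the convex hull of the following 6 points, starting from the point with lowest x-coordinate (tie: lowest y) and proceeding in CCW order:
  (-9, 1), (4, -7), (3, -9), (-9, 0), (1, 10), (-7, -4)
Hull (CCW) = [(-9, 0), (-7, -4), (3, -9), (4, -7), (1, 10), (-9, 1)]

Jarvis march: at each step, from the current hull vertex p, select the next vertex q as the point such that every other point lies strictly to the left of (or on) the directed line p → q. (Equivalently: for every other point r, the cross product (q − p) × (r − p) ≥ 0.)
Starting point (lowest x, tie lowest y): (-9, 0). Wrap until returning to start. Resulting hull: (-9, 0), (-7, -4), (3, -9), (4, -7), (1, 10), (-9, 1).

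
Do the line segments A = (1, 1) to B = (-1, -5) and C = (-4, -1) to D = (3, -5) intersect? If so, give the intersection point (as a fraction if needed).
Yes; intersection at (-9/25, -77/25) (t = 17/25 on AB, s = 13/25 on CD)

Parametrize AB as A + t(B − A) = (1 + -2 t, 1 + -6 t) and CD as C + s(D − C) = (-4 + 7 s, -1 + -4 s). Solve the linear system for (t, s). Determinant = -50 ≠ 0, so a unique intersection of the containing lines exists. Solution: t = 17/25, s = 13/25 — both in [0, 1], so the segments cross. Intersection point: (-9/25, -77/25).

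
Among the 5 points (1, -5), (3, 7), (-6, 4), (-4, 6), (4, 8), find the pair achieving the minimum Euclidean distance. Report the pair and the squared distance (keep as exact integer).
Pair = ((3, 7), (4, 8)); squared distance = 2

Compute all C(5, 2) = 10 pairwise squared distances (x_i − x_j)² + (y_i − y_j)². The minimum is 2, attained by the pair ((3, 7), (4, 8)).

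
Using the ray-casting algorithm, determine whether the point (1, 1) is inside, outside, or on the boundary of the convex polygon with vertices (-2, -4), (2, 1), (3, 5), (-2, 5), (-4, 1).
The point (1, 1) lies strictly inside the polygon

Cast a horizontal ray to the right from the query point and count how many polygon edges it crosses (each edge strictly once or zero times, handled with the usual half-open convention). 
Parity of crossings → odd ⇒ inside.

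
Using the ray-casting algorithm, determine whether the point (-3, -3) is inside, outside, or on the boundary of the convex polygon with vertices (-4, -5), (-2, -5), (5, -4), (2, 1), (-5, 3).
The point (-3, -3) lies strictly inside the polygon

Cast a horizontal ray to the right from the query point and count how many polygon edges it crosses (each edge strictly once or zero times, handled with the usual half-open convention). 
Parity of crossings → odd ⇒ inside.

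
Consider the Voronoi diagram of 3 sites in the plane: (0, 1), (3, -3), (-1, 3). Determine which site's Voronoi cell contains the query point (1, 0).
Nearest site = (0, 1)

The Voronoi cell of site s contains exactly those query points closer to s than to any other site. Compute squared distances from q = (1, 0) to each site:
  (0 − 1)² + (1 − 0)² = 2
  (-1 − 1)² + (3 − 0)² = 13
  (3 − 1)² + (-3 − 0)² = 13
Minimum is attained by (0, 1), so q lies in its Voronoi cell.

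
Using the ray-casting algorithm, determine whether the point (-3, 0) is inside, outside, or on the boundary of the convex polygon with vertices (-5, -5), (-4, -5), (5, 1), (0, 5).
The point (-3, 0) lies strictly outside the polygon

Cast a horizontal ray to the right from the query point and count how many polygon edges it crosses (each edge strictly once or zero times, handled with the usual half-open convention). 
Parity of crossings → even ⇒ outside.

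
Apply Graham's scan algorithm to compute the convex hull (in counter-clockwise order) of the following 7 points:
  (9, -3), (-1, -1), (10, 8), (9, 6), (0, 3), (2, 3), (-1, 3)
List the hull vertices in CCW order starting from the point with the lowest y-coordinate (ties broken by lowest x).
Hull (CCW) = [(9, -3), (10, 8), (-1, 3), (-1, -1)]

Graham scan procedure:
  1. Find the pivot p₀ = point with lowest y (tie → lowest x): (9, -3).
  2. Sort the remaining points by polar angle around p₀.
  3. Walk through sorted points, maintaining a stack; pop the top while the last three entries make a non-left turn (cross product ≤ 0).
  4. Final stack is the convex hull in CCW order: (9, -3), (10, 8), (-1, 3), (-1, -1).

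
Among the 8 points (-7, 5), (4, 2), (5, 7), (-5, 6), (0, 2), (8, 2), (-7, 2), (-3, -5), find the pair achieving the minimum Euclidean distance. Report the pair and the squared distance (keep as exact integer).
Pair = ((-7, 5), (-5, 6)); squared distance = 5

Compute all C(8, 2) = 28 pairwise squared distances (x_i − x_j)² + (y_i − y_j)². The minimum is 5, attained by the pair ((-7, 5), (-5, 6)).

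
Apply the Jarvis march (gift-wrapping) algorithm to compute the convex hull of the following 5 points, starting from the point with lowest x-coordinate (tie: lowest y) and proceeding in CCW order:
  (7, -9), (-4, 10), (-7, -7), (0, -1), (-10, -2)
Hull (CCW) = [(-10, -2), (-7, -7), (7, -9), (-4, 10)]

Jarvis march: at each step, from the current hull vertex p, select the next vertex q as the point such that every other point lies strictly to the left of (or on) the directed line p → q. (Equivalently: for every other point r, the cross product (q − p) × (r − p) ≥ 0.)
Starting point (lowest x, tie lowest y): (-10, -2). Wrap until returning to start. Resulting hull: (-10, -2), (-7, -7), (7, -9), (-4, 10).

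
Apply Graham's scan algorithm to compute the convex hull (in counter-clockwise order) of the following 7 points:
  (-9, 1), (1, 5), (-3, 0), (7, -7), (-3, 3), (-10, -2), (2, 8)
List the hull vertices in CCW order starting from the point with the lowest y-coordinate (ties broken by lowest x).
Hull (CCW) = [(7, -7), (2, 8), (-9, 1), (-10, -2)]

Graham scan procedure:
  1. Find the pivot p₀ = point with lowest y (tie → lowest x): (7, -7).
  2. Sort the remaining points by polar angle around p₀.
  3. Walk through sorted points, maintaining a stack; pop the top while the last three entries make a non-left turn (cross product ≤ 0).
  4. Final stack is the convex hull in CCW order: (7, -7), (2, 8), (-9, 1), (-10, -2).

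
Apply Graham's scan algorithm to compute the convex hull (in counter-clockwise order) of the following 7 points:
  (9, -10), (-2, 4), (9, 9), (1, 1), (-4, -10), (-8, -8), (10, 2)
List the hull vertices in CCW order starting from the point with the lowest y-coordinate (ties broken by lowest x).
Hull (CCW) = [(-4, -10), (9, -10), (10, 2), (9, 9), (-2, 4), (-8, -8)]

Graham scan procedure:
  1. Find the pivot p₀ = point with lowest y (tie → lowest x): (-4, -10).
  2. Sort the remaining points by polar angle around p₀.
  3. Walk through sorted points, maintaining a stack; pop the top while the last three entries make a non-left turn (cross product ≤ 0).
  4. Final stack is the convex hull in CCW order: (-4, -10), (9, -10), (10, 2), (9, 9), (-2, 4), (-8, -8).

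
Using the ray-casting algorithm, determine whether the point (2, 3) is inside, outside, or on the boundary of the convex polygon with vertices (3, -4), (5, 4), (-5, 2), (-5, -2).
The point (2, 3) lies strictly inside the polygon

Cast a horizontal ray to the right from the query point and count how many polygon edges it crosses (each edge strictly once or zero times, handled with the usual half-open convention). 
Parity of crossings → odd ⇒ inside.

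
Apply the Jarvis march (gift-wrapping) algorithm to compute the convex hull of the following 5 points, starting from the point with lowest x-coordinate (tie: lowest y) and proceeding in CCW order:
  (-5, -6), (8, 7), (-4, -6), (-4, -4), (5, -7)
Hull (CCW) = [(-5, -6), (5, -7), (8, 7), (-4, -4)]

Jarvis march: at each step, from the current hull vertex p, select the next vertex q as the point such that every other point lies strictly to the left of (or on) the directed line p → q. (Equivalently: for every other point r, the cross product (q − p) × (r − p) ≥ 0.)
Starting point (lowest x, tie lowest y): (-5, -6). Wrap until returning to start. Resulting hull: (-5, -6), (5, -7), (8, 7), (-4, -4).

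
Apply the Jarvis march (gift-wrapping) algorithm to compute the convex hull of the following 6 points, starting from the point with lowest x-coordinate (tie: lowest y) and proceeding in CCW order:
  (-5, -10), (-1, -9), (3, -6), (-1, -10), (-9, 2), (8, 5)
Hull (CCW) = [(-9, 2), (-5, -10), (-1, -10), (3, -6), (8, 5)]

Jarvis march: at each step, from the current hull vertex p, select the next vertex q as the point such that every other point lies strictly to the left of (or on) the directed line p → q. (Equivalently: for every other point r, the cross product (q − p) × (r − p) ≥ 0.)
Starting point (lowest x, tie lowest y): (-9, 2). Wrap until returning to start. Resulting hull: (-9, 2), (-5, -10), (-1, -10), (3, -6), (8, 5).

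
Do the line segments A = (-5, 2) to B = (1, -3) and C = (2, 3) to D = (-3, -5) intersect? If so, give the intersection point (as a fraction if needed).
Yes; intersection at (-59/73, -109/73) (t = 51/73 on AB, s = 41/73 on CD)

Parametrize AB as A + t(B − A) = (-5 + 6 t, 2 + -5 t) and CD as C + s(D − C) = (2 + -5 s, 3 + -8 s). Solve the linear system for (t, s). Determinant = 73 ≠ 0, so a unique intersection of the containing lines exists. Solution: t = 51/73, s = 41/73 — both in [0, 1], so the segments cross. Intersection point: (-59/73, -109/73).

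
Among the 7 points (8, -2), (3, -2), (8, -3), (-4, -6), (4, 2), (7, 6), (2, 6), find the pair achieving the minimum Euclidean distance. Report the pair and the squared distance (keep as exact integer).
Pair = ((8, -2), (8, -3)); squared distance = 1

Compute all C(7, 2) = 21 pairwise squared distances (x_i − x_j)² + (y_i − y_j)². The minimum is 1, attained by the pair ((8, -2), (8, -3)).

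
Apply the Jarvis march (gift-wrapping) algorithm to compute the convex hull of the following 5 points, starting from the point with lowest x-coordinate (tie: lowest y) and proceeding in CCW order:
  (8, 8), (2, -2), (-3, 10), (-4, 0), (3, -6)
Hull (CCW) = [(-4, 0), (3, -6), (8, 8), (-3, 10)]

Jarvis march: at each step, from the current hull vertex p, select the next vertex q as the point such that every other point lies strictly to the left of (or on) the directed line p → q. (Equivalently: for every other point r, the cross product (q − p) × (r − p) ≥ 0.)
Starting point (lowest x, tie lowest y): (-4, 0). Wrap until returning to start. Resulting hull: (-4, 0), (3, -6), (8, 8), (-3, 10).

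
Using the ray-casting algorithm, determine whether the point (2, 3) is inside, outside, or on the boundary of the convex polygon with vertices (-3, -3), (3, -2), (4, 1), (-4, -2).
The point (2, 3) lies strictly outside the polygon

Cast a horizontal ray to the right from the query point and count how many polygon edges it crosses (each edge strictly once or zero times, handled with the usual half-open convention). 
Parity of crossings → even ⇒ outside.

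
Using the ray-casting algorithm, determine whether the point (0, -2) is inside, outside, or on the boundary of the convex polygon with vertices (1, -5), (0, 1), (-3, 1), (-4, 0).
The point (0, -2) lies strictly inside the polygon

Cast a horizontal ray to the right from the query point and count how many polygon edges it crosses (each edge strictly once or zero times, handled with the usual half-open convention). 
Parity of crossings → odd ⇒ inside.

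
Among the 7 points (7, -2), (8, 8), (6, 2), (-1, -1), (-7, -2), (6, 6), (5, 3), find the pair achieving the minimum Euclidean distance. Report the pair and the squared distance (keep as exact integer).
Pair = ((6, 2), (5, 3)); squared distance = 2

Compute all C(7, 2) = 21 pairwise squared distances (x_i − x_j)² + (y_i − y_j)². The minimum is 2, attained by the pair ((6, 2), (5, 3)).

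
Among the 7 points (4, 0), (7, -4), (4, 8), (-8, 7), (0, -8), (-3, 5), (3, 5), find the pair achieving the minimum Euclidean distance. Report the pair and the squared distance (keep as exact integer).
Pair = ((4, 8), (3, 5)); squared distance = 10

Compute all C(7, 2) = 21 pairwise squared distances (x_i − x_j)² + (y_i − y_j)². The minimum is 10, attained by the pair ((4, 8), (3, 5)).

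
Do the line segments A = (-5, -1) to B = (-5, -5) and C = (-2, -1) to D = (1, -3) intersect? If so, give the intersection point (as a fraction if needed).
No (intersection of containing lines falls outside at least one segment)

Parametrize and solve: t = -1/2, s = -1. At least one of these is outside [0, 1], so the segments do not intersect.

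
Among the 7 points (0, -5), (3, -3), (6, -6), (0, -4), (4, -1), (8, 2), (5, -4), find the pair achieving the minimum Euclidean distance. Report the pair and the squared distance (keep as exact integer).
Pair = ((0, -5), (0, -4)); squared distance = 1

Compute all C(7, 2) = 21 pairwise squared distances (x_i − x_j)² + (y_i − y_j)². The minimum is 1, attained by the pair ((0, -5), (0, -4)).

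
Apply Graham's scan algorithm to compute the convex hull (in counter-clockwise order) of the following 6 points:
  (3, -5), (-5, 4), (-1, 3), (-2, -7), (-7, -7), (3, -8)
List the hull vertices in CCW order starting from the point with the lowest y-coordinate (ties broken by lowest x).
Hull (CCW) = [(3, -8), (3, -5), (-1, 3), (-5, 4), (-7, -7)]

Graham scan procedure:
  1. Find the pivot p₀ = point with lowest y (tie → lowest x): (3, -8).
  2. Sort the remaining points by polar angle around p₀.
  3. Walk through sorted points, maintaining a stack; pop the top while the last three entries make a non-left turn (cross product ≤ 0).
  4. Final stack is the convex hull in CCW order: (3, -8), (3, -5), (-1, 3), (-5, 4), (-7, -7).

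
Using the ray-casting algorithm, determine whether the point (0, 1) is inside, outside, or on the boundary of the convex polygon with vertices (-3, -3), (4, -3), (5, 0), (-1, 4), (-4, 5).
The point (0, 1) lies strictly inside the polygon

Cast a horizontal ray to the right from the query point and count how many polygon edges it crosses (each edge strictly once or zero times, handled with the usual half-open convention). 
Parity of crossings → odd ⇒ inside.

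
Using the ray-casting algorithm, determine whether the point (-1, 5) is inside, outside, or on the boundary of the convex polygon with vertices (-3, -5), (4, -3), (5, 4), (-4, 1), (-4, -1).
The point (-1, 5) lies strictly outside the polygon

Cast a horizontal ray to the right from the query point and count how many polygon edges it crosses (each edge strictly once or zero times, handled with the usual half-open convention). 
Parity of crossings → even ⇒ outside.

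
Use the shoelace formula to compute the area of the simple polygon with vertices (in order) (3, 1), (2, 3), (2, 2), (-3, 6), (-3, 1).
Area = 16

Shoelace formula: Area = (1/2) |Σ_i (x_i · y_{i+1} − x_{i+1} · y_i)| (indices mod n). Compute each cross term:
  (3)(3) − (2)(1) = 7
  (2)(2) − (2)(3) = -2
  (2)(6) − (-3)(2) = 18
  (-3)(1) − (-3)(6) = 15
  (-3)(1) − (3)(1) = -6
Sum = 32, so (signed) Area = 32/2 = 16, |Area| = 16.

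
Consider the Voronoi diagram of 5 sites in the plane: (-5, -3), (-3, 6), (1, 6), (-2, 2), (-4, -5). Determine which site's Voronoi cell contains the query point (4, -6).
Nearest site = (-4, -5)

The Voronoi cell of site s contains exactly those query points closer to s than to any other site. Compute squared distances from q = (4, -6) to each site:
  (-4 − 4)² + (-5 − -6)² = 65
  (-5 − 4)² + (-3 − -6)² = 90
  (-2 − 4)² + (2 − -6)² = 100
  (1 − 4)² + (6 − -6)² = 153
  (-3 − 4)² + (6 − -6)² = 193
Minimum is attained by (-4, -5), so q lies in its Voronoi cell.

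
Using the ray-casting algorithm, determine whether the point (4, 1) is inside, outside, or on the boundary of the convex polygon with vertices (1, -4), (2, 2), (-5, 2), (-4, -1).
The point (4, 1) lies strictly outside the polygon

Cast a horizontal ray to the right from the query point and count how many polygon edges it crosses (each edge strictly once or zero times, handled with the usual half-open convention). 
Parity of crossings → even ⇒ outside.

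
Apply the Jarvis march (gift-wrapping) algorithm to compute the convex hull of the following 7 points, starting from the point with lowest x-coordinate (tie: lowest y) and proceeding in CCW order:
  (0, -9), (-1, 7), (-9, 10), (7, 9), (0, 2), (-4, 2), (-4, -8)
Hull (CCW) = [(-9, 10), (-4, -8), (0, -9), (7, 9)]

Jarvis march: at each step, from the current hull vertex p, select the next vertex q as the point such that every other point lies strictly to the left of (or on) the directed line p → q. (Equivalently: for every other point r, the cross product (q − p) × (r − p) ≥ 0.)
Starting point (lowest x, tie lowest y): (-9, 10). Wrap until returning to start. Resulting hull: (-9, 10), (-4, -8), (0, -9), (7, 9).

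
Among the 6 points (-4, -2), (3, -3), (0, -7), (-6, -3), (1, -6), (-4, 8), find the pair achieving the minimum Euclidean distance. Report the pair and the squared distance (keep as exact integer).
Pair = ((0, -7), (1, -6)); squared distance = 2

Compute all C(6, 2) = 15 pairwise squared distances (x_i − x_j)² + (y_i − y_j)². The minimum is 2, attained by the pair ((0, -7), (1, -6)).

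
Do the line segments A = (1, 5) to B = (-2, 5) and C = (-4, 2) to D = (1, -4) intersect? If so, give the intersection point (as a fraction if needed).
No (intersection of containing lines falls outside at least one segment)

Parametrize and solve: t = 5/2, s = -1/2. At least one of these is outside [0, 1], so the segments do not intersect.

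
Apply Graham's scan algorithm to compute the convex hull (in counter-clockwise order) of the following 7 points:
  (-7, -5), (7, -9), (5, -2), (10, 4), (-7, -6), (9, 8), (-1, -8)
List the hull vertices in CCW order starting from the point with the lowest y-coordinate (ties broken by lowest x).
Hull (CCW) = [(7, -9), (10, 4), (9, 8), (-7, -5), (-7, -6), (-1, -8)]

Graham scan procedure:
  1. Find the pivot p₀ = point with lowest y (tie → lowest x): (7, -9).
  2. Sort the remaining points by polar angle around p₀.
  3. Walk through sorted points, maintaining a stack; pop the top while the last three entries make a non-left turn (cross product ≤ 0).
  4. Final stack is the convex hull in CCW order: (7, -9), (10, 4), (9, 8), (-7, -5), (-7, -6), (-1, -8).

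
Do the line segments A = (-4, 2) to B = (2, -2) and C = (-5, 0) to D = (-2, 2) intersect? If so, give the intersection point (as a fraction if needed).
Yes; intersection at (-3, 4/3) (t = 1/6 on AB, s = 2/3 on CD)

Parametrize AB as A + t(B − A) = (-4 + 6 t, 2 + -4 t) and CD as C + s(D − C) = (-5 + 3 s, 0 + 2 s). Solve the linear system for (t, s). Determinant = -24 ≠ 0, so a unique intersection of the containing lines exists. Solution: t = 1/6, s = 2/3 — both in [0, 1], so the segments cross. Intersection point: (-3, 4/3).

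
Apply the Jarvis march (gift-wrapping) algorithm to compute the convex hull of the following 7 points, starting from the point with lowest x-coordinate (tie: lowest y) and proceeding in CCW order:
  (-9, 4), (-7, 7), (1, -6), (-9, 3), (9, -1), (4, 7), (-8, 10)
Hull (CCW) = [(-9, 3), (1, -6), (9, -1), (4, 7), (-8, 10), (-9, 4)]

Jarvis march: at each step, from the current hull vertex p, select the next vertex q as the point such that every other point lies strictly to the left of (or on) the directed line p → q. (Equivalently: for every other point r, the cross product (q − p) × (r − p) ≥ 0.)
Starting point (lowest x, tie lowest y): (-9, 3). Wrap until returning to start. Resulting hull: (-9, 3), (1, -6), (9, -1), (4, 7), (-8, 10), (-9, 4).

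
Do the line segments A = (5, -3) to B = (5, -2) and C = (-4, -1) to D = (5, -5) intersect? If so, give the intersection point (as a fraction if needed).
No (intersection of containing lines falls outside at least one segment)

Parametrize and solve: t = -2, s = 1. At least one of these is outside [0, 1], so the segments do not intersect.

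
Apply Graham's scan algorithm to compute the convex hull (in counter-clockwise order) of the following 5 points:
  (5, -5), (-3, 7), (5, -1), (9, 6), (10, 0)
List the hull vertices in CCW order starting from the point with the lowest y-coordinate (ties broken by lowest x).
Hull (CCW) = [(5, -5), (10, 0), (9, 6), (-3, 7)]

Graham scan procedure:
  1. Find the pivot p₀ = point with lowest y (tie → lowest x): (5, -5).
  2. Sort the remaining points by polar angle around p₀.
  3. Walk through sorted points, maintaining a stack; pop the top while the last three entries make a non-left turn (cross product ≤ 0).
  4. Final stack is the convex hull in CCW order: (5, -5), (10, 0), (9, 6), (-3, 7).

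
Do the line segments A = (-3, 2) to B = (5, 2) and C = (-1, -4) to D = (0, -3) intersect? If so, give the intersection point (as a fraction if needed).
No (intersection of containing lines falls outside at least one segment)

Parametrize and solve: t = 1, s = 6. At least one of these is outside [0, 1], so the segments do not intersect.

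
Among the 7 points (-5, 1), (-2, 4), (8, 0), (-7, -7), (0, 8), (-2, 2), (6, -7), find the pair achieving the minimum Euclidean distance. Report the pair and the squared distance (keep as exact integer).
Pair = ((-2, 4), (-2, 2)); squared distance = 4

Compute all C(7, 2) = 21 pairwise squared distances (x_i − x_j)² + (y_i − y_j)². The minimum is 4, attained by the pair ((-2, 4), (-2, 2)).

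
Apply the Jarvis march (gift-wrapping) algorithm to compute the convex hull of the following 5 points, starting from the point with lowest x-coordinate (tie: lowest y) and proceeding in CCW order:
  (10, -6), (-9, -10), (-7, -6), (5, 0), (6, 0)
Hull (CCW) = [(-9, -10), (10, -6), (6, 0), (5, 0), (-7, -6)]

Jarvis march: at each step, from the current hull vertex p, select the next vertex q as the point such that every other point lies strictly to the left of (or on) the directed line p → q. (Equivalently: for every other point r, the cross product (q − p) × (r − p) ≥ 0.)
Starting point (lowest x, tie lowest y): (-9, -10). Wrap until returning to start. Resulting hull: (-9, -10), (10, -6), (6, 0), (5, 0), (-7, -6).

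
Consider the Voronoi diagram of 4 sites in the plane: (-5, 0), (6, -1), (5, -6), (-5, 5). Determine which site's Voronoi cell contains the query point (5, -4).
Nearest site = (5, -6)

The Voronoi cell of site s contains exactly those query points closer to s than to any other site. Compute squared distances from q = (5, -4) to each site:
  (5 − 5)² + (-6 − -4)² = 4
  (6 − 5)² + (-1 − -4)² = 10
  (-5 − 5)² + (0 − -4)² = 116
  (-5 − 5)² + (5 − -4)² = 181
Minimum is attained by (5, -6), so q lies in its Voronoi cell.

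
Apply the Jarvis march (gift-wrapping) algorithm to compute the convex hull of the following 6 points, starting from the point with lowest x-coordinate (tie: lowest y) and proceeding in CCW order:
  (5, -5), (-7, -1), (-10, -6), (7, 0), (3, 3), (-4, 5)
Hull (CCW) = [(-10, -6), (5, -5), (7, 0), (3, 3), (-4, 5)]

Jarvis march: at each step, from the current hull vertex p, select the next vertex q as the point such that every other point lies strictly to the left of (or on) the directed line p → q. (Equivalently: for every other point r, the cross product (q − p) × (r − p) ≥ 0.)
Starting point (lowest x, tie lowest y): (-10, -6). Wrap until returning to start. Resulting hull: (-10, -6), (5, -5), (7, 0), (3, 3), (-4, 5).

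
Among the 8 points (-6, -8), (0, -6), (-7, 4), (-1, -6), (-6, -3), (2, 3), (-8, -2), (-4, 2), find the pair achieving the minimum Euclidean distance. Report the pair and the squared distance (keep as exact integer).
Pair = ((0, -6), (-1, -6)); squared distance = 1

Compute all C(8, 2) = 28 pairwise squared distances (x_i − x_j)² + (y_i − y_j)². The minimum is 1, attained by the pair ((0, -6), (-1, -6)).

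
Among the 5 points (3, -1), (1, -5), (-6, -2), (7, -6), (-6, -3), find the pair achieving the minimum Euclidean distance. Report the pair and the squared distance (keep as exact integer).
Pair = ((-6, -2), (-6, -3)); squared distance = 1

Compute all C(5, 2) = 10 pairwise squared distances (x_i − x_j)² + (y_i − y_j)². The minimum is 1, attained by the pair ((-6, -2), (-6, -3)).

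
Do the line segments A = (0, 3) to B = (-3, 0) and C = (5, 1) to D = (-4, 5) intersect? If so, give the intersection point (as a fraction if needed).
No (intersection of containing lines falls outside at least one segment)

Parametrize and solve: t = -2/39, s = 7/13. At least one of these is outside [0, 1], so the segments do not intersect.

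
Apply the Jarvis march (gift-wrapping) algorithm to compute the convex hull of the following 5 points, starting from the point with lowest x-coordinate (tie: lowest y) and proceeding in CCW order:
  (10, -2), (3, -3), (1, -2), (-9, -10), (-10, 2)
Hull (CCW) = [(-10, 2), (-9, -10), (10, -2)]

Jarvis march: at each step, from the current hull vertex p, select the next vertex q as the point such that every other point lies strictly to the left of (or on) the directed line p → q. (Equivalently: for every other point r, the cross product (q − p) × (r − p) ≥ 0.)
Starting point (lowest x, tie lowest y): (-10, 2). Wrap until returning to start. Resulting hull: (-10, 2), (-9, -10), (10, -2).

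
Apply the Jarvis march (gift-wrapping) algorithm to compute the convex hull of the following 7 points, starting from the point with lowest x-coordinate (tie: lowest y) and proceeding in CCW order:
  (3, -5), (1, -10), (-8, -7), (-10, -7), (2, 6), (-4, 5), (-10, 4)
Hull (CCW) = [(-10, -7), (1, -10), (3, -5), (2, 6), (-10, 4)]

Jarvis march: at each step, from the current hull vertex p, select the next vertex q as the point such that every other point lies strictly to the left of (or on) the directed line p → q. (Equivalently: for every other point r, the cross product (q − p) × (r − p) ≥ 0.)
Starting point (lowest x, tie lowest y): (-10, -7). Wrap until returning to start. Resulting hull: (-10, -7), (1, -10), (3, -5), (2, 6), (-10, 4).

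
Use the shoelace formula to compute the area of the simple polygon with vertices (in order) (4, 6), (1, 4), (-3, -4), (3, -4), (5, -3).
Area = 95/2

Shoelace formula: Area = (1/2) |Σ_i (x_i · y_{i+1} − x_{i+1} · y_i)| (indices mod n). Compute each cross term:
  (4)(4) − (1)(6) = 10
  (1)(-4) − (-3)(4) = 8
  (-3)(-4) − (3)(-4) = 24
  (3)(-3) − (5)(-4) = 11
  (5)(6) − (4)(-3) = 42
Sum = 95, so (signed) Area = 95/2 = 95/2, |Area| = 95/2.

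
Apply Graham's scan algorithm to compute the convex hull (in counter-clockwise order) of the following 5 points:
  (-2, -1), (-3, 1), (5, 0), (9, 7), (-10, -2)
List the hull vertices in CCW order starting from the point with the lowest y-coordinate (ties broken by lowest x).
Hull (CCW) = [(-10, -2), (-2, -1), (5, 0), (9, 7)]

Graham scan procedure:
  1. Find the pivot p₀ = point with lowest y (tie → lowest x): (-10, -2).
  2. Sort the remaining points by polar angle around p₀.
  3. Walk through sorted points, maintaining a stack; pop the top while the last three entries make a non-left turn (cross product ≤ 0).
  4. Final stack is the convex hull in CCW order: (-10, -2), (-2, -1), (5, 0), (9, 7).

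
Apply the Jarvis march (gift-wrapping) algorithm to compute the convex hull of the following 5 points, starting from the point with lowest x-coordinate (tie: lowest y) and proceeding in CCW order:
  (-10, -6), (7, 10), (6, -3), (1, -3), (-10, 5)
Hull (CCW) = [(-10, -6), (6, -3), (7, 10), (-10, 5)]

Jarvis march: at each step, from the current hull vertex p, select the next vertex q as the point such that every other point lies strictly to the left of (or on) the directed line p → q. (Equivalently: for every other point r, the cross product (q − p) × (r − p) ≥ 0.)
Starting point (lowest x, tie lowest y): (-10, -6). Wrap until returning to start. Resulting hull: (-10, -6), (6, -3), (7, 10), (-10, 5).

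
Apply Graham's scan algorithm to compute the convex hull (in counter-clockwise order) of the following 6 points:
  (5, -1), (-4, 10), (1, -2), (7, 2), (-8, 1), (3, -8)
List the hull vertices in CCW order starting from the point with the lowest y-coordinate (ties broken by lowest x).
Hull (CCW) = [(3, -8), (7, 2), (-4, 10), (-8, 1)]

Graham scan procedure:
  1. Find the pivot p₀ = point with lowest y (tie → lowest x): (3, -8).
  2. Sort the remaining points by polar angle around p₀.
  3. Walk through sorted points, maintaining a stack; pop the top while the last three entries make a non-left turn (cross product ≤ 0).
  4. Final stack is the convex hull in CCW order: (3, -8), (7, 2), (-4, 10), (-8, 1).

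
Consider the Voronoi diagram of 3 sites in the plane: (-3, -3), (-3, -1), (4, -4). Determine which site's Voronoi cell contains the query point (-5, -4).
Nearest site = (-3, -3)

The Voronoi cell of site s contains exactly those query points closer to s than to any other site. Compute squared distances from q = (-5, -4) to each site:
  (-3 − -5)² + (-3 − -4)² = 5
  (-3 − -5)² + (-1 − -4)² = 13
  (4 − -5)² + (-4 − -4)² = 81
Minimum is attained by (-3, -3), so q lies in its Voronoi cell.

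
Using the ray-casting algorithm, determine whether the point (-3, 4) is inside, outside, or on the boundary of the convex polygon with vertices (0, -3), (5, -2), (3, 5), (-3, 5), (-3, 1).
The point (-3, 4) lies on the polygon boundary

Boundary check: the query satisfies the collinearity and bounding-box conditions for some polygon edge, so it lies exactly on the boundary.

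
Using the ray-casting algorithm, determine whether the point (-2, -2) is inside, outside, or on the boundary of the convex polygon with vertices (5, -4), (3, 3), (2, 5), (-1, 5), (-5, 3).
The point (-2, -2) lies strictly outside the polygon

Cast a horizontal ray to the right from the query point and count how many polygon edges it crosses (each edge strictly once or zero times, handled with the usual half-open convention). 
Parity of crossings → even ⇒ outside.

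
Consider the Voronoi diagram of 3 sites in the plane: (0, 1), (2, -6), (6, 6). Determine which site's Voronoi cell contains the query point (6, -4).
Nearest site = (2, -6)

The Voronoi cell of site s contains exactly those query points closer to s than to any other site. Compute squared distances from q = (6, -4) to each site:
  (2 − 6)² + (-6 − -4)² = 20
  (0 − 6)² + (1 − -4)² = 61
  (6 − 6)² + (6 − -4)² = 100
Minimum is attained by (2, -6), so q lies in its Voronoi cell.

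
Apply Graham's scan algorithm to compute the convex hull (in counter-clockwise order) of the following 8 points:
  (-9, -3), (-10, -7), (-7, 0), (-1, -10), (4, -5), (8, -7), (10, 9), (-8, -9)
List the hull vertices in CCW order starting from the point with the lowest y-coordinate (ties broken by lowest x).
Hull (CCW) = [(-1, -10), (8, -7), (10, 9), (-7, 0), (-9, -3), (-10, -7), (-8, -9)]

Graham scan procedure:
  1. Find the pivot p₀ = point with lowest y (tie → lowest x): (-1, -10).
  2. Sort the remaining points by polar angle around p₀.
  3. Walk through sorted points, maintaining a stack; pop the top while the last three entries make a non-left turn (cross product ≤ 0).
  4. Final stack is the convex hull in CCW order: (-1, -10), (8, -7), (10, 9), (-7, 0), (-9, -3), (-10, -7), (-8, -9).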